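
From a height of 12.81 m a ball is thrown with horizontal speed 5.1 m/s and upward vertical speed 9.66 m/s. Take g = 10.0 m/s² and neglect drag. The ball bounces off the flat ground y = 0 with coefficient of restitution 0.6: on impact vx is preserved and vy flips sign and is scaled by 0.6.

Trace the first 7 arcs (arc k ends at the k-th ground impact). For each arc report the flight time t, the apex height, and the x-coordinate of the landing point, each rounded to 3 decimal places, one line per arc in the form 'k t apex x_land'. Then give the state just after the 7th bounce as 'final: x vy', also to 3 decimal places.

1 2.836 17.476 14.461
2 2.243 6.291 25.903
3 1.346 2.265 32.768
4 0.808 0.815 36.887
5 0.485 0.294 39.358
6 0.291 0.106 40.841
7 0.174 0.038 41.731
final: 41.731 0.523

Arc 1: start y=12.810, vy=9.660 → t=2.836, apex=17.476, x_land=14.461, impact vy=-18.695
  bounce: vy ← 0.6·18.695 = 11.217
Arc 2: start y=0.000, vy=11.217 → t=2.243, apex=6.291, x_land=25.903, impact vy=-11.217
  bounce: vy ← 0.6·11.217 = 6.730
Arc 3: start y=0.000, vy=6.730 → t=1.346, apex=2.265, x_land=32.768, impact vy=-6.730
  bounce: vy ← 0.6·6.730 = 4.038
Arc 4: start y=0.000, vy=4.038 → t=0.808, apex=0.815, x_land=36.887, impact vy=-4.038
  bounce: vy ← 0.6·4.038 = 2.423
Arc 5: start y=0.000, vy=2.423 → t=0.485, apex=0.294, x_land=39.358, impact vy=-2.423
  bounce: vy ← 0.6·2.423 = 1.454
Arc 6: start y=0.000, vy=1.454 → t=0.291, apex=0.106, x_land=40.841, impact vy=-1.454
  bounce: vy ← 0.6·1.454 = 0.872
Arc 7: start y=0.000, vy=0.872 → t=0.174, apex=0.038, x_land=41.731, impact vy=-0.872
  bounce: vy ← 0.6·0.872 = 0.523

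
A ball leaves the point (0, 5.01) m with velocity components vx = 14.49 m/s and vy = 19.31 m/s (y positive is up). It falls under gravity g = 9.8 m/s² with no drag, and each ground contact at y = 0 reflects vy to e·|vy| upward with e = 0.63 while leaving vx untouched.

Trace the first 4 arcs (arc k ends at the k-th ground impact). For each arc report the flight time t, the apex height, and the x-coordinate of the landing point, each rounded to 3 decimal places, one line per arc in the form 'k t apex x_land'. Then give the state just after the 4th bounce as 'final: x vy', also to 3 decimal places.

Arc 1: start y=5.010, vy=19.310 → t=4.185, apex=24.034, x_land=60.642, impact vy=-21.704
  bounce: vy ← 0.63·21.704 = 13.674
Arc 2: start y=0.000, vy=13.674 → t=2.791, apex=9.539, x_land=101.077, impact vy=-13.674
  bounce: vy ← 0.63·13.674 = 8.614
Arc 3: start y=0.000, vy=8.614 → t=1.758, apex=3.786, x_land=126.551, impact vy=-8.614
  bounce: vy ← 0.63·8.614 = 5.427
Arc 4: start y=0.000, vy=5.427 → t=1.108, apex=1.503, x_land=142.600, impact vy=-5.427
  bounce: vy ← 0.63·5.427 = 3.419

1 4.185 24.034 60.642
2 2.791 9.539 101.077
3 1.758 3.786 126.551
4 1.108 1.503 142.600
final: 142.600 3.419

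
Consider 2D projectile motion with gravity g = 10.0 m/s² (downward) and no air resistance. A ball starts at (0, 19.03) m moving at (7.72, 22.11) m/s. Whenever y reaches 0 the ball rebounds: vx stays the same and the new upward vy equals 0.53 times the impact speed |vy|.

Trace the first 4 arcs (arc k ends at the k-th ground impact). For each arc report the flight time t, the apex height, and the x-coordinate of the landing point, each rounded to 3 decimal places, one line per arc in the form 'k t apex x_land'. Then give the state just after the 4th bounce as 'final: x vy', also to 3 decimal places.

Arc 1: start y=19.030, vy=22.110 → t=5.160, apex=43.473, x_land=39.832, impact vy=-29.486
  bounce: vy ← 0.53·29.486 = 15.628
Arc 2: start y=0.000, vy=15.628 → t=3.126, apex=12.211, x_land=63.962, impact vy=-15.628
  bounce: vy ← 0.53·15.628 = 8.283
Arc 3: start y=0.000, vy=8.283 → t=1.657, apex=3.430, x_land=76.750, impact vy=-8.283
  bounce: vy ← 0.53·8.283 = 4.390
Arc 4: start y=0.000, vy=4.390 → t=0.878, apex=0.964, x_land=83.528, impact vy=-4.390
  bounce: vy ← 0.53·4.390 = 2.327

1 5.160 43.473 39.832
2 3.126 12.211 63.962
3 1.657 3.430 76.750
4 0.878 0.964 83.528
final: 83.528 2.327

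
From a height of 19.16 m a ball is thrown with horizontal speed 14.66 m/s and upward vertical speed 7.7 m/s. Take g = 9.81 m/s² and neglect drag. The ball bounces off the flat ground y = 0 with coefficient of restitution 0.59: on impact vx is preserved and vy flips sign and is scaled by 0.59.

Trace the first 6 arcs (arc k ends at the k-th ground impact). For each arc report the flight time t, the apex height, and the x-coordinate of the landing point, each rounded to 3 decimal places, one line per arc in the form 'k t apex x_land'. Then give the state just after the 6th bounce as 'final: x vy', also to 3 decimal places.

1 2.911 22.182 42.682
2 2.509 7.722 79.470
3 1.481 2.688 101.174
4 0.874 0.936 113.980
5 0.515 0.326 121.535
6 0.304 0.113 125.992
final: 125.992 0.880

Arc 1: start y=19.160, vy=7.700 → t=2.911, apex=22.182, x_land=42.682, impact vy=-20.862
  bounce: vy ← 0.59·20.862 = 12.308
Arc 2: start y=0.000, vy=12.308 → t=2.509, apex=7.722, x_land=79.470, impact vy=-12.308
  bounce: vy ← 0.59·12.308 = 7.262
Arc 3: start y=0.000, vy=7.262 → t=1.481, apex=2.688, x_land=101.174, impact vy=-7.262
  bounce: vy ← 0.59·7.262 = 4.285
Arc 4: start y=0.000, vy=4.285 → t=0.874, apex=0.936, x_land=113.980, impact vy=-4.285
  bounce: vy ← 0.59·4.285 = 2.528
Arc 5: start y=0.000, vy=2.528 → t=0.515, apex=0.326, x_land=121.535, impact vy=-2.528
  bounce: vy ← 0.59·2.528 = 1.491
Arc 6: start y=0.000, vy=1.491 → t=0.304, apex=0.113, x_land=125.992, impact vy=-1.491
  bounce: vy ← 0.59·1.491 = 0.880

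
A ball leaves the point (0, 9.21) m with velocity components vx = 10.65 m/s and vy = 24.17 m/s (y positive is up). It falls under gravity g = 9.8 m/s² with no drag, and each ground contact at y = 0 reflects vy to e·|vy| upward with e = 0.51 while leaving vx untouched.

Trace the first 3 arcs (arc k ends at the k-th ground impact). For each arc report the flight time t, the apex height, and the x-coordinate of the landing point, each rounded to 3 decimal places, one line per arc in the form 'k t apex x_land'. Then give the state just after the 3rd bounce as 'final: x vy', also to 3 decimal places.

Arc 1: start y=9.210, vy=24.170 → t=5.288, apex=39.016, x_land=56.318, impact vy=-27.653
  bounce: vy ← 0.51·27.653 = 14.103
Arc 2: start y=0.000, vy=14.103 → t=2.878, apex=10.148, x_land=86.971, impact vy=-14.103
  bounce: vy ← 0.51·14.103 = 7.193
Arc 3: start y=0.000, vy=7.193 → t=1.468, apex=2.639, x_land=102.604, impact vy=-7.193
  bounce: vy ← 0.51·7.193 = 3.668

1 5.288 39.016 56.318
2 2.878 10.148 86.971
3 1.468 2.639 102.604
final: 102.604 3.668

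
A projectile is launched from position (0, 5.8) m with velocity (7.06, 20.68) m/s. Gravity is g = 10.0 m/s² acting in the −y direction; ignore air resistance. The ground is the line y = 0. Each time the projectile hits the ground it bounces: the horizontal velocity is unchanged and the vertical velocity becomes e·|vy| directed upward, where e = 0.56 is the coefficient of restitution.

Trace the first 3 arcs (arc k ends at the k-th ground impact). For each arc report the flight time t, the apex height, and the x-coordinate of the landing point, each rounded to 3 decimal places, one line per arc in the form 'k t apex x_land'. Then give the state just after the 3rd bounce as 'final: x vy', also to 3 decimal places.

1 4.400 27.183 31.062
2 2.611 8.525 49.498
3 1.462 2.673 59.823
final: 59.823 4.095

Arc 1: start y=5.800, vy=20.680 → t=4.400, apex=27.183, x_land=31.062, impact vy=-23.317
  bounce: vy ← 0.56·23.317 = 13.057
Arc 2: start y=0.000, vy=13.057 → t=2.611, apex=8.525, x_land=49.498, impact vy=-13.057
  bounce: vy ← 0.56·13.057 = 7.312
Arc 3: start y=0.000, vy=7.312 → t=1.462, apex=2.673, x_land=59.823, impact vy=-7.312
  bounce: vy ← 0.56·7.312 = 4.095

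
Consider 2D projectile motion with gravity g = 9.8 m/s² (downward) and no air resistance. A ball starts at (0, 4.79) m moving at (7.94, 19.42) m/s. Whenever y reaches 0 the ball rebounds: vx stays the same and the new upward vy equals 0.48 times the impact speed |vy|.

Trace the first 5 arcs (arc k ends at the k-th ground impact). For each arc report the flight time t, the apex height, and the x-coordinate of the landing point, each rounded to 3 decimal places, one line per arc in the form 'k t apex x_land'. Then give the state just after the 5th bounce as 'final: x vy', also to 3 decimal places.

1 4.196 24.032 33.318
2 2.126 5.537 50.199
3 1.020 1.276 58.301
4 0.490 0.294 62.190
5 0.235 0.068 64.057
final: 64.057 0.553

Arc 1: start y=4.790, vy=19.420 → t=4.196, apex=24.032, x_land=33.318, impact vy=-21.703
  bounce: vy ← 0.48·21.703 = 10.417
Arc 2: start y=0.000, vy=10.417 → t=2.126, apex=5.537, x_land=50.199, impact vy=-10.417
  bounce: vy ← 0.48·10.417 = 5.000
Arc 3: start y=0.000, vy=5.000 → t=1.020, apex=1.276, x_land=58.301, impact vy=-5.000
  bounce: vy ← 0.48·5.000 = 2.400
Arc 4: start y=0.000, vy=2.400 → t=0.490, apex=0.294, x_land=62.190, impact vy=-2.400
  bounce: vy ← 0.48·2.400 = 1.152
Arc 5: start y=0.000, vy=1.152 → t=0.235, apex=0.068, x_land=64.057, impact vy=-1.152
  bounce: vy ← 0.48·1.152 = 0.553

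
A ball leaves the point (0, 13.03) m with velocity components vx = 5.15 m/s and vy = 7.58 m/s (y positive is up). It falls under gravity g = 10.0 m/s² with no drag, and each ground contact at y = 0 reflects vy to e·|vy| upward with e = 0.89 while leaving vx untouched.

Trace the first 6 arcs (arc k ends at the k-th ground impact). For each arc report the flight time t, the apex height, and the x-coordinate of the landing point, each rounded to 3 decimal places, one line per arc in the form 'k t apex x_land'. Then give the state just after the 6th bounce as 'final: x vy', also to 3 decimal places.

Arc 1: start y=13.030, vy=7.580 → t=2.541, apex=15.903, x_land=13.088, impact vy=-17.834
  bounce: vy ← 0.89·17.834 = 15.872
Arc 2: start y=0.000, vy=15.872 → t=3.174, apex=12.597, x_land=29.437, impact vy=-15.872
  bounce: vy ← 0.89·15.872 = 14.126
Arc 3: start y=0.000, vy=14.126 → t=2.825, apex=9.978, x_land=43.987, impact vy=-14.126
  bounce: vy ← 0.89·14.126 = 12.573
Arc 4: start y=0.000, vy=12.573 → t=2.515, apex=7.903, x_land=56.937, impact vy=-12.573
  bounce: vy ← 0.89·12.573 = 11.190
Arc 5: start y=0.000, vy=11.190 → t=2.238, apex=6.260, x_land=68.462, impact vy=-11.190
  bounce: vy ← 0.89·11.190 = 9.959
Arc 6: start y=0.000, vy=9.959 → t=1.992, apex=4.959, x_land=78.719, impact vy=-9.959
  bounce: vy ← 0.89·9.959 = 8.863

1 2.541 15.903 13.088
2 3.174 12.597 29.437
3 2.825 9.978 43.987
4 2.515 7.903 56.937
5 2.238 6.260 68.462
6 1.992 4.959 78.719
final: 78.719 8.863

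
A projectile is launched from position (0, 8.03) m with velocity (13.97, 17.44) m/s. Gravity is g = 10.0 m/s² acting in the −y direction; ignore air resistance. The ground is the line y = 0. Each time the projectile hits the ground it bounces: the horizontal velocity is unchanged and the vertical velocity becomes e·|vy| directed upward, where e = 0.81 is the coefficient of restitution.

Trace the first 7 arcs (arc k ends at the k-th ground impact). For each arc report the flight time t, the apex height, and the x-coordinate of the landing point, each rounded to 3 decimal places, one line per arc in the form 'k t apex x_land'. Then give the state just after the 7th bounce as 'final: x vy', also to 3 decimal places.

Arc 1: start y=8.030, vy=17.440 → t=3.900, apex=23.238, x_land=54.480, impact vy=-21.558
  bounce: vy ← 0.81·21.558 = 17.462
Arc 2: start y=0.000, vy=17.462 → t=3.492, apex=15.246, x_land=103.270, impact vy=-17.462
  bounce: vy ← 0.81·17.462 = 14.144
Arc 3: start y=0.000, vy=14.144 → t=2.829, apex=10.003, x_land=142.789, impact vy=-14.144
  bounce: vy ← 0.81·14.144 = 11.457
Arc 4: start y=0.000, vy=11.457 → t=2.291, apex=6.563, x_land=174.799, impact vy=-11.457
  bounce: vy ← 0.81·11.457 = 9.280
Arc 5: start y=0.000, vy=9.280 → t=1.856, apex=4.306, x_land=200.728, impact vy=-9.280
  bounce: vy ← 0.81·9.280 = 7.517
Arc 6: start y=0.000, vy=7.517 → t=1.503, apex=2.825, x_land=221.730, impact vy=-7.517
  bounce: vy ← 0.81·7.517 = 6.089
Arc 7: start y=0.000, vy=6.089 → t=1.218, apex=1.854, x_land=238.742, impact vy=-6.089
  bounce: vy ← 0.81·6.089 = 4.932

1 3.900 23.238 54.480
2 3.492 15.246 103.270
3 2.829 10.003 142.789
4 2.291 6.563 174.799
5 1.856 4.306 200.728
6 1.503 2.825 221.730
7 1.218 1.854 238.742
final: 238.742 4.932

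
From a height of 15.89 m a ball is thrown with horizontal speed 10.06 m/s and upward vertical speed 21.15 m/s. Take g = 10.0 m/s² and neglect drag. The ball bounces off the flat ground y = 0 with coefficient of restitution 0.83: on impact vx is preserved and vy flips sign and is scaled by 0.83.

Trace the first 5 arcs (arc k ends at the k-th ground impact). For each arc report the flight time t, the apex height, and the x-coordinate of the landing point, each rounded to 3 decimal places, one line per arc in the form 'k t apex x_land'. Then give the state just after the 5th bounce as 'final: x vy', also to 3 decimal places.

Arc 1: start y=15.890, vy=21.150 → t=4.881, apex=38.256, x_land=49.104, impact vy=-27.661
  bounce: vy ← 0.83·27.661 = 22.959
Arc 2: start y=0.000, vy=22.959 → t=4.592, apex=26.355, x_land=95.296, impact vy=-22.959
  bounce: vy ← 0.83·22.959 = 19.056
Arc 3: start y=0.000, vy=19.056 → t=3.811, apex=18.156, x_land=133.636, impact vy=-19.056
  bounce: vy ← 0.83·19.056 = 15.816
Arc 4: start y=0.000, vy=15.816 → t=3.163, apex=12.507, x_land=165.458, impact vy=-15.816
  bounce: vy ← 0.83·15.816 = 13.127
Arc 5: start y=0.000, vy=13.127 → t=2.625, apex=8.616, x_land=191.870, impact vy=-13.127
  bounce: vy ← 0.83·13.127 = 10.896

1 4.881 38.256 49.104
2 4.592 26.355 95.296
3 3.811 18.156 133.636
4 3.163 12.507 165.458
5 2.625 8.616 191.870
final: 191.870 10.896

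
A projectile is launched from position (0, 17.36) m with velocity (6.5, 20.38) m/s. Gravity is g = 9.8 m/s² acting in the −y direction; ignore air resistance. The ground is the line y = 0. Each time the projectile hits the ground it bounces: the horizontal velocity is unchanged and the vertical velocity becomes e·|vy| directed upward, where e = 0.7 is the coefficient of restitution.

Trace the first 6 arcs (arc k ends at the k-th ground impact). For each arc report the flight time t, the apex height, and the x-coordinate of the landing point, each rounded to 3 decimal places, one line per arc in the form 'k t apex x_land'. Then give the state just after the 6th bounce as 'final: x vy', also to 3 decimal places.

1 4.885 38.551 31.749
2 3.927 18.890 57.274
3 2.749 9.256 75.141
4 1.924 4.535 87.648
5 1.347 2.222 96.403
6 0.943 1.089 102.532
final: 102.532 3.234

Arc 1: start y=17.360, vy=20.380 → t=4.885, apex=38.551, x_land=31.749, impact vy=-27.488
  bounce: vy ← 0.7·27.488 = 19.242
Arc 2: start y=0.000, vy=19.242 → t=3.927, apex=18.890, x_land=57.274, impact vy=-19.242
  bounce: vy ← 0.7·19.242 = 13.469
Arc 3: start y=0.000, vy=13.469 → t=2.749, apex=9.256, x_land=75.141, impact vy=-13.469
  bounce: vy ← 0.7·13.469 = 9.428
Arc 4: start y=0.000, vy=9.428 → t=1.924, apex=4.535, x_land=87.648, impact vy=-9.428
  bounce: vy ← 0.7·9.428 = 6.600
Arc 5: start y=0.000, vy=6.600 → t=1.347, apex=2.222, x_land=96.403, impact vy=-6.600
  bounce: vy ← 0.7·6.600 = 4.620
Arc 6: start y=0.000, vy=4.620 → t=0.943, apex=1.089, x_land=102.532, impact vy=-4.620
  bounce: vy ← 0.7·4.620 = 3.234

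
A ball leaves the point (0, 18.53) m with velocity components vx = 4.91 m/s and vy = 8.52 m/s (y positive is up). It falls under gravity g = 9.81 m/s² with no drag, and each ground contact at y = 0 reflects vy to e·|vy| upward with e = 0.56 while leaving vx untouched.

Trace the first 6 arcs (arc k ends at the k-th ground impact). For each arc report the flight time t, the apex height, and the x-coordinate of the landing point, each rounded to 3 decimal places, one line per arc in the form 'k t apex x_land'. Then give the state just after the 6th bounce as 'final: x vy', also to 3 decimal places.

1 2.997 22.230 14.717
2 2.384 6.971 26.424
3 1.335 2.186 32.980
4 0.748 0.686 36.651
5 0.419 0.215 38.707
6 0.234 0.067 39.859
final: 39.859 0.644

Arc 1: start y=18.530, vy=8.520 → t=2.997, apex=22.230, x_land=14.717, impact vy=-20.884
  bounce: vy ← 0.56·20.884 = 11.695
Arc 2: start y=0.000, vy=11.695 → t=2.384, apex=6.971, x_land=26.424, impact vy=-11.695
  bounce: vy ← 0.56·11.695 = 6.549
Arc 3: start y=0.000, vy=6.549 → t=1.335, apex=2.186, x_land=32.980, impact vy=-6.549
  bounce: vy ← 0.56·6.549 = 3.668
Arc 4: start y=0.000, vy=3.668 → t=0.748, apex=0.686, x_land=36.651, impact vy=-3.668
  bounce: vy ← 0.56·3.668 = 2.054
Arc 5: start y=0.000, vy=2.054 → t=0.419, apex=0.215, x_land=38.707, impact vy=-2.054
  bounce: vy ← 0.56·2.054 = 1.150
Arc 6: start y=0.000, vy=1.150 → t=0.234, apex=0.067, x_land=39.859, impact vy=-1.150
  bounce: vy ← 0.56·1.150 = 0.644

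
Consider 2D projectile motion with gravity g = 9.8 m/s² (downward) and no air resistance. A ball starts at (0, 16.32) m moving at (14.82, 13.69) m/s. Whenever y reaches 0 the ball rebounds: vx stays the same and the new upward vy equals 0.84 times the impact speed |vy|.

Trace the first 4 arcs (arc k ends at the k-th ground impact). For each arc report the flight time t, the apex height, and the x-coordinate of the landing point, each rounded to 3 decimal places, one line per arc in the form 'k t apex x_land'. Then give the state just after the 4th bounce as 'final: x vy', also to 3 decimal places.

1 3.695 25.882 54.763
2 3.861 18.262 111.984
3 3.243 12.886 160.050
4 2.724 9.092 200.426
final: 200.426 11.214

Arc 1: start y=16.320, vy=13.690 → t=3.695, apex=25.882, x_land=54.763, impact vy=-22.523
  bounce: vy ← 0.84·22.523 = 18.919
Arc 2: start y=0.000, vy=18.919 → t=3.861, apex=18.262, x_land=111.984, impact vy=-18.919
  bounce: vy ← 0.84·18.919 = 15.892
Arc 3: start y=0.000, vy=15.892 → t=3.243, apex=12.886, x_land=160.050, impact vy=-15.892
  bounce: vy ← 0.84·15.892 = 13.350
Arc 4: start y=0.000, vy=13.350 → t=2.724, apex=9.092, x_land=200.426, impact vy=-13.350
  bounce: vy ← 0.84·13.350 = 11.214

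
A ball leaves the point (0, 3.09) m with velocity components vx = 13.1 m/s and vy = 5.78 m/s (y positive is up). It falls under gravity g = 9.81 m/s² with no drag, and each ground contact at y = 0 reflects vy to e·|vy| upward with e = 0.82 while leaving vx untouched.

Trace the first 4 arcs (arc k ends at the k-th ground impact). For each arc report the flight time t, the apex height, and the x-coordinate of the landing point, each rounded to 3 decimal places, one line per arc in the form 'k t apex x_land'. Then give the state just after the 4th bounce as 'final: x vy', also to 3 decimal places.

Arc 1: start y=3.090, vy=5.780 → t=1.578, apex=4.793, x_land=20.668, impact vy=-9.697
  bounce: vy ← 0.82·9.697 = 7.952
Arc 2: start y=0.000, vy=7.952 → t=1.621, apex=3.223, x_land=41.905, impact vy=-7.952
  bounce: vy ← 0.82·7.952 = 6.520
Arc 3: start y=0.000, vy=6.520 → t=1.329, apex=2.167, x_land=59.319, impact vy=-6.520
  bounce: vy ← 0.82·6.520 = 5.347
Arc 4: start y=0.000, vy=5.347 → t=1.090, apex=1.457, x_land=73.598, impact vy=-5.347
  bounce: vy ← 0.82·5.347 = 4.384

1 1.578 4.793 20.668
2 1.621 3.223 41.905
3 1.329 2.167 59.319
4 1.090 1.457 73.598
final: 73.598 4.384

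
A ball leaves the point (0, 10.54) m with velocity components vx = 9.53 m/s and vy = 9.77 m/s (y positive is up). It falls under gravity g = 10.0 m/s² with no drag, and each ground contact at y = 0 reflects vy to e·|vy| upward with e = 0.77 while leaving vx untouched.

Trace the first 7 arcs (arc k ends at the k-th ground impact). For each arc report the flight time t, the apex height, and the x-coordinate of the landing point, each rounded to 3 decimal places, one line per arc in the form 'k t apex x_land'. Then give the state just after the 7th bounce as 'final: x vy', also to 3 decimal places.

Arc 1: start y=10.540, vy=9.770 → t=2.727, apex=15.313, x_land=25.988, impact vy=-17.500
  bounce: vy ← 0.77·17.500 = 13.475
Arc 2: start y=0.000, vy=13.475 → t=2.695, apex=9.079, x_land=51.672, impact vy=-13.475
  bounce: vy ← 0.77·13.475 = 10.376
Arc 3: start y=0.000, vy=10.376 → t=2.075, apex=5.383, x_land=71.448, impact vy=-10.376
  bounce: vy ← 0.77·10.376 = 7.989
Arc 4: start y=0.000, vy=7.989 → t=1.598, apex=3.191, x_land=86.676, impact vy=-7.989
  bounce: vy ← 0.77·7.989 = 6.152
Arc 5: start y=0.000, vy=6.152 → t=1.230, apex=1.892, x_land=98.401, impact vy=-6.152
  bounce: vy ← 0.77·6.152 = 4.737
Arc 6: start y=0.000, vy=4.737 → t=0.947, apex=1.122, x_land=107.430, impact vy=-4.737
  bounce: vy ← 0.77·4.737 = 3.647
Arc 7: start y=0.000, vy=3.647 → t=0.729, apex=0.665, x_land=114.382, impact vy=-3.647
  bounce: vy ← 0.77·3.647 = 2.809

1 2.727 15.313 25.988
2 2.695 9.079 51.672
3 2.075 5.383 71.448
4 1.598 3.191 86.676
5 1.230 1.892 98.401
6 0.947 1.122 107.430
7 0.729 0.665 114.382
final: 114.382 2.809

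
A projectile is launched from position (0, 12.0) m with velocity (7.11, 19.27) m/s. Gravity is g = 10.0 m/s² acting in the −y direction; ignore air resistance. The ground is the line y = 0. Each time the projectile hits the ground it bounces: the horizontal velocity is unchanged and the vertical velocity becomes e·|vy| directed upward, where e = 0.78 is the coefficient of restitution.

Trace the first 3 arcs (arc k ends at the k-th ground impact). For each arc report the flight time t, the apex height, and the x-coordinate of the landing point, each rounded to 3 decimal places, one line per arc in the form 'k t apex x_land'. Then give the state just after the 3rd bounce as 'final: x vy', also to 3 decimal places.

Arc 1: start y=12.000, vy=19.270 → t=4.400, apex=30.567, x_land=31.281, impact vy=-24.725
  bounce: vy ← 0.78·24.725 = 19.286
Arc 2: start y=0.000, vy=19.286 → t=3.857, apex=18.597, x_land=58.705, impact vy=-19.286
  bounce: vy ← 0.78·19.286 = 15.043
Arc 3: start y=0.000, vy=15.043 → t=3.009, apex=11.314, x_land=80.096, impact vy=-15.043
  bounce: vy ← 0.78·15.043 = 11.733

1 4.400 30.567 31.281
2 3.857 18.597 58.705
3 3.009 11.314 80.096
final: 80.096 11.733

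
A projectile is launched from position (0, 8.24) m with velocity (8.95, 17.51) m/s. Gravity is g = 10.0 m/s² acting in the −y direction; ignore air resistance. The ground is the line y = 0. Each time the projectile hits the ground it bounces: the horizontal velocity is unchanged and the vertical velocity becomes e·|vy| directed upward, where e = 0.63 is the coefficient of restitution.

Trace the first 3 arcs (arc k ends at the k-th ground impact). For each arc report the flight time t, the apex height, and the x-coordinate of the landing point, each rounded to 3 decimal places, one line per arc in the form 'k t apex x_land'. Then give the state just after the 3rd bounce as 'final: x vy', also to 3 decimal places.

Arc 1: start y=8.240, vy=17.510 → t=3.922, apex=23.570, x_land=35.103, impact vy=-21.712
  bounce: vy ← 0.63·21.712 = 13.678
Arc 2: start y=0.000, vy=13.678 → t=2.736, apex=9.355, x_land=59.588, impact vy=-13.678
  bounce: vy ← 0.63·13.678 = 8.617
Arc 3: start y=0.000, vy=8.617 → t=1.723, apex=3.713, x_land=75.013, impact vy=-8.617
  bounce: vy ← 0.63·8.617 = 5.429

1 3.922 23.570 35.103
2 2.736 9.355 59.588
3 1.723 3.713 75.013
final: 75.013 5.429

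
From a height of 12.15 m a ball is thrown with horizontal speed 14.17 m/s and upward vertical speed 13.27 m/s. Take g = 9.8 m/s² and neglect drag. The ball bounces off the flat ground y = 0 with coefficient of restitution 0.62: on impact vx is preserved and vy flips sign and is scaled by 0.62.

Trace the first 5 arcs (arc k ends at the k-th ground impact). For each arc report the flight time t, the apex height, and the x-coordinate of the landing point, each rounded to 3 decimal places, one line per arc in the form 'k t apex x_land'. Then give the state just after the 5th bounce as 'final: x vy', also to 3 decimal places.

Arc 1: start y=12.150, vy=13.270 → t=3.431, apex=21.134, x_land=48.616, impact vy=-20.353
  bounce: vy ← 0.62·20.353 = 12.619
Arc 2: start y=0.000, vy=12.619 → t=2.575, apex=8.124, x_land=85.107, impact vy=-12.619
  bounce: vy ← 0.62·12.619 = 7.824
Arc 3: start y=0.000, vy=7.824 → t=1.597, apex=3.123, x_land=107.731, impact vy=-7.824
  bounce: vy ← 0.62·7.824 = 4.851
Arc 4: start y=0.000, vy=4.851 → t=0.990, apex=1.200, x_land=121.759, impact vy=-4.851
  bounce: vy ← 0.62·4.851 = 3.007
Arc 5: start y=0.000, vy=3.007 → t=0.614, apex=0.461, x_land=130.455, impact vy=-3.007
  bounce: vy ← 0.62·3.007 = 1.865

1 3.431 21.134 48.616
2 2.575 8.124 85.107
3 1.597 3.123 107.731
4 0.990 1.200 121.759
5 0.614 0.461 130.455
final: 130.455 1.865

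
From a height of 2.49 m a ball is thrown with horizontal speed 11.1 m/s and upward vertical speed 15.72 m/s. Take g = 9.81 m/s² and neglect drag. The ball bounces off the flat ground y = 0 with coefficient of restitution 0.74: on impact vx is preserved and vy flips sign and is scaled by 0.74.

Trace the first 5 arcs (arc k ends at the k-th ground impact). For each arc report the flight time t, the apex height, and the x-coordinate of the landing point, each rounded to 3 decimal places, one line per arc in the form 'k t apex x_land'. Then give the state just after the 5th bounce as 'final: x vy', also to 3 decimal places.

Arc 1: start y=2.490, vy=15.720 → t=3.356, apex=15.085, x_land=37.253, impact vy=-17.204
  bounce: vy ← 0.74·17.204 = 12.731
Arc 2: start y=0.000, vy=12.731 → t=2.595, apex=8.261, x_land=66.063, impact vy=-12.731
  bounce: vy ← 0.74·12.731 = 9.421
Arc 3: start y=0.000, vy=9.421 → t=1.921, apex=4.524, x_land=87.382, impact vy=-9.421
  bounce: vy ← 0.74·9.421 = 6.971
Arc 4: start y=0.000, vy=6.971 → t=1.421, apex=2.477, x_land=103.159, impact vy=-6.971
  bounce: vy ← 0.74·6.971 = 5.159
Arc 5: start y=0.000, vy=5.159 → t=1.052, apex=1.356, x_land=114.833, impact vy=-5.159
  bounce: vy ← 0.74·5.159 = 3.818

1 3.356 15.085 37.253
2 2.595 8.261 66.063
3 1.921 4.524 87.382
4 1.421 2.477 103.159
5 1.052 1.356 114.833
final: 114.833 3.818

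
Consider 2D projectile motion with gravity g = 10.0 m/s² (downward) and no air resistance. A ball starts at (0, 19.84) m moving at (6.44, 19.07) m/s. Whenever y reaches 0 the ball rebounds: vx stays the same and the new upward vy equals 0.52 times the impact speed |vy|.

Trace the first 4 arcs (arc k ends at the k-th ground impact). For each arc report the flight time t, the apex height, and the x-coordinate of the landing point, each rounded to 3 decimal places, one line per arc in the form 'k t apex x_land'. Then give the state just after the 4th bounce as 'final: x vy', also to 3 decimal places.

1 4.665 38.023 30.040
2 2.868 10.281 48.510
3 1.491 2.780 58.114
4 0.775 0.752 63.108
final: 63.108 2.016

Arc 1: start y=19.840, vy=19.070 → t=4.665, apex=38.023, x_land=30.040, impact vy=-27.577
  bounce: vy ← 0.52·27.577 = 14.340
Arc 2: start y=0.000, vy=14.340 → t=2.868, apex=10.281, x_land=48.510, impact vy=-14.340
  bounce: vy ← 0.52·14.340 = 7.457
Arc 3: start y=0.000, vy=7.457 → t=1.491, apex=2.780, x_land=58.114, impact vy=-7.457
  bounce: vy ← 0.52·7.457 = 3.877
Arc 4: start y=0.000, vy=3.877 → t=0.775, apex=0.752, x_land=63.108, impact vy=-3.877
  bounce: vy ← 0.52·3.877 = 2.016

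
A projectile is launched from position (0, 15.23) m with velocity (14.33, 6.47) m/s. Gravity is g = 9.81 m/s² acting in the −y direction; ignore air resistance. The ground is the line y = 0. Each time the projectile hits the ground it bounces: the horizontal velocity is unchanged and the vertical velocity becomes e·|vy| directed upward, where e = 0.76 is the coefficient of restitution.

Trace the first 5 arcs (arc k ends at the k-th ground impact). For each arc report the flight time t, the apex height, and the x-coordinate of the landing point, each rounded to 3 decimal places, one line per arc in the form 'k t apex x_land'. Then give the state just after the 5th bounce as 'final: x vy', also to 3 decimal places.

Arc 1: start y=15.230, vy=6.470 → t=2.541, apex=17.364, x_land=36.413, impact vy=-18.457
  bounce: vy ← 0.76·18.457 = 14.028
Arc 2: start y=0.000, vy=14.028 → t=2.860, apex=10.029, x_land=77.394, impact vy=-14.028
  bounce: vy ← 0.76·14.028 = 10.661
Arc 3: start y=0.000, vy=10.661 → t=2.173, apex=5.793, x_land=108.541, impact vy=-10.661
  bounce: vy ← 0.76·10.661 = 8.102
Arc 4: start y=0.000, vy=8.102 → t=1.652, apex=3.346, x_land=132.212, impact vy=-8.102
  bounce: vy ← 0.76·8.102 = 6.158
Arc 5: start y=0.000, vy=6.158 → t=1.255, apex=1.933, x_land=150.202, impact vy=-6.158
  bounce: vy ← 0.76·6.158 = 4.680

1 2.541 17.364 36.413
2 2.860 10.029 77.394
3 2.173 5.793 108.541
4 1.652 3.346 132.212
5 1.255 1.933 150.202
final: 150.202 4.680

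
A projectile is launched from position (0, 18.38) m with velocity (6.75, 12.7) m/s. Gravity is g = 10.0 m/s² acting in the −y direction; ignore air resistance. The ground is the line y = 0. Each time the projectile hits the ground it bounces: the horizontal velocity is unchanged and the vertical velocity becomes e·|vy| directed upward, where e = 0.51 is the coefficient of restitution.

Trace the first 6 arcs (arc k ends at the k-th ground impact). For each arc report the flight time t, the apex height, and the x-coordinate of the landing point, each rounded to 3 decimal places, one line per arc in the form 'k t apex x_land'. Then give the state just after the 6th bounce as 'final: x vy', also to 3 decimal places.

1 3.570 26.444 24.096
2 2.346 6.878 39.930
3 1.196 1.789 48.005
4 0.610 0.465 52.123
5 0.311 0.121 54.224
6 0.159 0.031 55.295
final: 55.295 0.405

Arc 1: start y=18.380, vy=12.700 → t=3.570, apex=26.444, x_land=24.096, impact vy=-22.998
  bounce: vy ← 0.51·22.998 = 11.729
Arc 2: start y=0.000, vy=11.729 → t=2.346, apex=6.878, x_land=39.930, impact vy=-11.729
  bounce: vy ← 0.51·11.729 = 5.982
Arc 3: start y=0.000, vy=5.982 → t=1.196, apex=1.789, x_land=48.005, impact vy=-5.982
  bounce: vy ← 0.51·5.982 = 3.051
Arc 4: start y=0.000, vy=3.051 → t=0.610, apex=0.465, x_land=52.123, impact vy=-3.051
  bounce: vy ← 0.51·3.051 = 1.556
Arc 5: start y=0.000, vy=1.556 → t=0.311, apex=0.121, x_land=54.224, impact vy=-1.556
  bounce: vy ← 0.51·1.556 = 0.793
Arc 6: start y=0.000, vy=0.793 → t=0.159, apex=0.031, x_land=55.295, impact vy=-0.793
  bounce: vy ← 0.51·0.793 = 0.405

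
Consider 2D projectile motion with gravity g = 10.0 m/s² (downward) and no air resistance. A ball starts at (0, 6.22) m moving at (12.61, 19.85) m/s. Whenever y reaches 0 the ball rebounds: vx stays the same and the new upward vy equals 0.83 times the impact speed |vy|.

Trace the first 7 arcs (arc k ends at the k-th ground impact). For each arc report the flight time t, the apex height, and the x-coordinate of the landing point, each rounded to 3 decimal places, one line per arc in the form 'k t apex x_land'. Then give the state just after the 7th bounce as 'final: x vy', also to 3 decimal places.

1 4.262 25.921 53.742
2 3.780 17.857 101.404
3 3.137 12.302 140.962
4 2.604 8.475 173.796
5 2.161 5.838 201.048
6 1.794 4.022 223.668
7 1.489 2.771 242.441
final: 242.441 6.179

Arc 1: start y=6.220, vy=19.850 → t=4.262, apex=25.921, x_land=53.742, impact vy=-22.769
  bounce: vy ← 0.83·22.769 = 18.898
Arc 2: start y=0.000, vy=18.898 → t=3.780, apex=17.857, x_land=101.404, impact vy=-18.898
  bounce: vy ← 0.83·18.898 = 15.685
Arc 3: start y=0.000, vy=15.685 → t=3.137, apex=12.302, x_land=140.962, impact vy=-15.685
  bounce: vy ← 0.83·15.685 = 13.019
Arc 4: start y=0.000, vy=13.019 → t=2.604, apex=8.475, x_land=173.796, impact vy=-13.019
  bounce: vy ← 0.83·13.019 = 10.806
Arc 5: start y=0.000, vy=10.806 → t=2.161, apex=5.838, x_land=201.048, impact vy=-10.806
  bounce: vy ← 0.83·10.806 = 8.969
Arc 6: start y=0.000, vy=8.969 → t=1.794, apex=4.022, x_land=223.668, impact vy=-8.969
  bounce: vy ← 0.83·8.969 = 7.444
Arc 7: start y=0.000, vy=7.444 → t=1.489, apex=2.771, x_land=242.441, impact vy=-7.444
  bounce: vy ← 0.83·7.444 = 6.179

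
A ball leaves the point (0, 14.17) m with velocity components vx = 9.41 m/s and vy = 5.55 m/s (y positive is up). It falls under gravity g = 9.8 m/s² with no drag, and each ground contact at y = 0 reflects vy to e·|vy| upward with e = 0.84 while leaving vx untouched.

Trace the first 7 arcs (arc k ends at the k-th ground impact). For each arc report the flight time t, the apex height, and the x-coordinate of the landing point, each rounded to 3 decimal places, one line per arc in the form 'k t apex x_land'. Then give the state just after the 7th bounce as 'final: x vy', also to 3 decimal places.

Arc 1: start y=14.170, vy=5.550 → t=2.359, apex=15.742, x_land=22.195, impact vy=-17.565
  bounce: vy ← 0.84·17.565 = 14.755
Arc 2: start y=0.000, vy=14.755 → t=3.011, apex=11.107, x_land=50.530, impact vy=-14.755
  bounce: vy ← 0.84·14.755 = 12.394
Arc 3: start y=0.000, vy=12.394 → t=2.529, apex=7.837, x_land=74.332, impact vy=-12.394
  bounce: vy ← 0.84·12.394 = 10.411
Arc 4: start y=0.000, vy=10.411 → t=2.125, apex=5.530, x_land=94.325, impact vy=-10.411
  bounce: vy ← 0.84·10.411 = 8.745
Arc 5: start y=0.000, vy=8.745 → t=1.785, apex=3.902, x_land=111.119, impact vy=-8.745
  bounce: vy ← 0.84·8.745 = 7.346
Arc 6: start y=0.000, vy=7.346 → t=1.499, apex=2.753, x_land=125.227, impact vy=-7.346
  bounce: vy ← 0.84·7.346 = 6.171
Arc 7: start y=0.000, vy=6.171 → t=1.259, apex=1.943, x_land=137.077, impact vy=-6.171
  bounce: vy ← 0.84·6.171 = 5.183

1 2.359 15.742 22.195
2 3.011 11.107 50.530
3 2.529 7.837 74.332
4 2.125 5.530 94.325
5 1.785 3.902 111.119
6 1.499 2.753 125.227
7 1.259 1.943 137.077
final: 137.077 5.183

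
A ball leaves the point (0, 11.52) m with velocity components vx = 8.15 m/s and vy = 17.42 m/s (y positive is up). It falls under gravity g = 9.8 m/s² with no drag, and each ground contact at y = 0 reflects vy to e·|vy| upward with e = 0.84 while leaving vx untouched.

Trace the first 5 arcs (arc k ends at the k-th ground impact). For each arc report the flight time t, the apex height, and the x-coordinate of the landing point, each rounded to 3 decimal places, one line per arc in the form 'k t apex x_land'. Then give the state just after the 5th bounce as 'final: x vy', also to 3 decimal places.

Arc 1: start y=11.520, vy=17.420 → t=4.125, apex=27.002, x_land=33.619, impact vy=-23.005
  bounce: vy ← 0.84·23.005 = 19.325
Arc 2: start y=0.000, vy=19.325 → t=3.944, apex=19.053, x_land=65.761, impact vy=-19.325
  bounce: vy ← 0.84·19.325 = 16.233
Arc 3: start y=0.000, vy=16.233 → t=3.313, apex=13.444, x_land=92.760, impact vy=-16.233
  bounce: vy ← 0.84·16.233 = 13.635
Arc 4: start y=0.000, vy=13.635 → t=2.783, apex=9.486, x_land=115.439, impact vy=-13.635
  bounce: vy ← 0.84·13.635 = 11.454
Arc 5: start y=0.000, vy=11.454 → t=2.337, apex=6.693, x_land=134.490, impact vy=-11.454
  bounce: vy ← 0.84·11.454 = 9.621

1 4.125 27.002 33.619
2 3.944 19.053 65.761
3 3.313 13.444 92.760
4 2.783 9.486 115.439
5 2.337 6.693 134.490
final: 134.490 9.621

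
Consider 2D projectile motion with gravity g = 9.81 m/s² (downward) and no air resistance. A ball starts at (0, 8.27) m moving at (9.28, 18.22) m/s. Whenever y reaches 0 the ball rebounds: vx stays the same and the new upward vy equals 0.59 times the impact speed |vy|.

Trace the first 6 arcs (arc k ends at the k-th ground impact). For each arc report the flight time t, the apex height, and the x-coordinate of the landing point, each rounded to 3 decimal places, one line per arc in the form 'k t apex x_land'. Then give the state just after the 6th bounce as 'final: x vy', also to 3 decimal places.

1 4.123 25.190 38.266
2 2.674 8.769 63.081
3 1.578 3.052 77.722
4 0.931 1.063 86.361
5 0.549 0.370 91.457
6 0.324 0.129 94.464
final: 94.464 0.938

Arc 1: start y=8.270, vy=18.220 → t=4.123, apex=25.190, x_land=38.266, impact vy=-22.231
  bounce: vy ← 0.59·22.231 = 13.116
Arc 2: start y=0.000, vy=13.116 → t=2.674, apex=8.769, x_land=63.081, impact vy=-13.116
  bounce: vy ← 0.59·13.116 = 7.739
Arc 3: start y=0.000, vy=7.739 → t=1.578, apex=3.052, x_land=77.722, impact vy=-7.739
  bounce: vy ← 0.59·7.739 = 4.566
Arc 4: start y=0.000, vy=4.566 → t=0.931, apex=1.063, x_land=86.361, impact vy=-4.566
  bounce: vy ← 0.59·4.566 = 2.694
Arc 5: start y=0.000, vy=2.694 → t=0.549, apex=0.370, x_land=91.457, impact vy=-2.694
  bounce: vy ← 0.59·2.694 = 1.589
Arc 6: start y=0.000, vy=1.589 → t=0.324, apex=0.129, x_land=94.464, impact vy=-1.589
  bounce: vy ← 0.59·1.589 = 0.938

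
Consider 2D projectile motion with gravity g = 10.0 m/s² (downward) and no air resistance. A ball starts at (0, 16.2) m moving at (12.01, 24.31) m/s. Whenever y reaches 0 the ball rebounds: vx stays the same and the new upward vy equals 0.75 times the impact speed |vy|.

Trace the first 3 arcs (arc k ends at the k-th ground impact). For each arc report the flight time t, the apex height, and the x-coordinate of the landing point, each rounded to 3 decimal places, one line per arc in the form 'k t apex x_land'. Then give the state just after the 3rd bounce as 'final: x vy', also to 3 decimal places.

Arc 1: start y=16.200, vy=24.310 → t=5.456, apex=45.749, x_land=65.525, impact vy=-30.249
  bounce: vy ← 0.75·30.249 = 22.686
Arc 2: start y=0.000, vy=22.686 → t=4.537, apex=25.734, x_land=120.018, impact vy=-22.686
  bounce: vy ← 0.75·22.686 = 17.015
Arc 3: start y=0.000, vy=17.015 → t=3.403, apex=14.475, x_land=160.887, impact vy=-17.015
  bounce: vy ← 0.75·17.015 = 12.761

1 5.456 45.749 65.525
2 4.537 25.734 120.018
3 3.403 14.475 160.887
final: 160.887 12.761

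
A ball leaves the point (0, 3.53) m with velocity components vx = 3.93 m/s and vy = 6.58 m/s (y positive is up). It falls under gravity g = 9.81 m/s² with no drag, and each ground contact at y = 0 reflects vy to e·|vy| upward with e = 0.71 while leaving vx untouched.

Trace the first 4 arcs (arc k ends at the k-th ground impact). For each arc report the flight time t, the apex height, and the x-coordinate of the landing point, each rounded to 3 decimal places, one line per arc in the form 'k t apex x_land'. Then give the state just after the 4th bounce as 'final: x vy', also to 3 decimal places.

1 1.752 5.737 6.886
2 1.536 2.892 12.921
3 1.090 1.458 17.206
4 0.774 0.735 20.249
final: 20.249 2.696

Arc 1: start y=3.530, vy=6.580 → t=1.752, apex=5.737, x_land=6.886, impact vy=-10.609
  bounce: vy ← 0.71·10.609 = 7.533
Arc 2: start y=0.000, vy=7.533 → t=1.536, apex=2.892, x_land=12.921, impact vy=-7.533
  bounce: vy ← 0.71·7.533 = 5.348
Arc 3: start y=0.000, vy=5.348 → t=1.090, apex=1.458, x_land=17.206, impact vy=-5.348
  bounce: vy ← 0.71·5.348 = 3.797
Arc 4: start y=0.000, vy=3.797 → t=0.774, apex=0.735, x_land=20.249, impact vy=-3.797
  bounce: vy ← 0.71·3.797 = 2.696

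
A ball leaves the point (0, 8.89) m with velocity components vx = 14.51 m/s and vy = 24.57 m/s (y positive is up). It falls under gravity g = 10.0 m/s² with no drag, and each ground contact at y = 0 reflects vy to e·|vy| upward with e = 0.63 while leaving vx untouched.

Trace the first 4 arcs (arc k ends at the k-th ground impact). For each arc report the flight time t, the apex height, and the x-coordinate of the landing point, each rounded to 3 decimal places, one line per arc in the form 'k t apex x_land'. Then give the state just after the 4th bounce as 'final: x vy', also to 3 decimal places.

Arc 1: start y=8.890, vy=24.570 → t=5.253, apex=39.074, x_land=76.214, impact vy=-27.955
  bounce: vy ← 0.63·27.955 = 17.612
Arc 2: start y=0.000, vy=17.612 → t=3.522, apex=15.509, x_land=127.323, impact vy=-17.612
  bounce: vy ← 0.63·17.612 = 11.095
Arc 3: start y=0.000, vy=11.095 → t=2.219, apex=6.155, x_land=159.522, impact vy=-11.095
  bounce: vy ← 0.63·11.095 = 6.990
Arc 4: start y=0.000, vy=6.990 → t=1.398, apex=2.443, x_land=179.807, impact vy=-6.990
  bounce: vy ← 0.63·6.990 = 4.404

1 5.253 39.074 76.214
2 3.522 15.509 127.323
3 2.219 6.155 159.522
4 1.398 2.443 179.807
final: 179.807 4.404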